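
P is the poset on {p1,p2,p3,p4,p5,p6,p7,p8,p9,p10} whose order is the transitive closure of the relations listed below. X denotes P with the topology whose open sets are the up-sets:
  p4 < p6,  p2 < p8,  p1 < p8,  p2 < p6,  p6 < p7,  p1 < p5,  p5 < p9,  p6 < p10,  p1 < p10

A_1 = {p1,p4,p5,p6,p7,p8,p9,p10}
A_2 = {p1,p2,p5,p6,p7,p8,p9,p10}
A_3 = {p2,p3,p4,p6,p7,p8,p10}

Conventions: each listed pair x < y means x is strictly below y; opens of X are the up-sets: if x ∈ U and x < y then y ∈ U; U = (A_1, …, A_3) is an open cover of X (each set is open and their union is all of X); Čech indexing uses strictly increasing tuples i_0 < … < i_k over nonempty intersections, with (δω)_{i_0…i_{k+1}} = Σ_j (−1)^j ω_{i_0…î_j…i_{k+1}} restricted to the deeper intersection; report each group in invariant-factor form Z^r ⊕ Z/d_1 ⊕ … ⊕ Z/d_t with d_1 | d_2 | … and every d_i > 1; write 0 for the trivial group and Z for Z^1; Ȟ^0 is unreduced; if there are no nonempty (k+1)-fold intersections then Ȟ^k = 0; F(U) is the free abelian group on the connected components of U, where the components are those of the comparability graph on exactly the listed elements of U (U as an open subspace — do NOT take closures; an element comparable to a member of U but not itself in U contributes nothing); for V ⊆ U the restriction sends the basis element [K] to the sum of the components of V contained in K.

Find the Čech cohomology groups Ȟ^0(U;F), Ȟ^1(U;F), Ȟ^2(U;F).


Ȟ^0(U;F) ≅ Z^2, Ȟ^1(U;F) ≅ 0 and Ȟ^2(U;F) ≅ 0

intersection data:
  A12={p1,p5,p6,p7,p8,p9,p10} A13={p4,p6,p7,p8,p10} A23={p2,p6,p7,p8,p10}
  A123={p6,p7,p8,p10}
components per intersection:
  A1: {p1,p4,p5,p6,p7,p8,p9,p10}
  A2: {p1,p2,p5,p6,p7,p8,p9,p10}
  A3: {p2,p4,p6,p7,p8,p10} {p3}
  A12: {p1,p5,p6,p7,p8,p9,p10}
  A13: {p4,p6,p7,p10} {p8}
  A23: {p2,p6,p7,p8,p10}
  A123: {p6,p7,p10} {p8}
C dims 4,4,2; δ0: rk 2, SNF 1^2; δ1: rk 2, SNF 1^2
Ȟ^0 = (4 − 2) − 0 = 2, so Ȟ^0 ≅ Z^2
Ȟ^1 = (4 − 2) − 2 = 0, so Ȟ^1 ≅ 0
Ȟ^2 = (2 − 0) − 2 = 0, so Ȟ^2 ≅ 0


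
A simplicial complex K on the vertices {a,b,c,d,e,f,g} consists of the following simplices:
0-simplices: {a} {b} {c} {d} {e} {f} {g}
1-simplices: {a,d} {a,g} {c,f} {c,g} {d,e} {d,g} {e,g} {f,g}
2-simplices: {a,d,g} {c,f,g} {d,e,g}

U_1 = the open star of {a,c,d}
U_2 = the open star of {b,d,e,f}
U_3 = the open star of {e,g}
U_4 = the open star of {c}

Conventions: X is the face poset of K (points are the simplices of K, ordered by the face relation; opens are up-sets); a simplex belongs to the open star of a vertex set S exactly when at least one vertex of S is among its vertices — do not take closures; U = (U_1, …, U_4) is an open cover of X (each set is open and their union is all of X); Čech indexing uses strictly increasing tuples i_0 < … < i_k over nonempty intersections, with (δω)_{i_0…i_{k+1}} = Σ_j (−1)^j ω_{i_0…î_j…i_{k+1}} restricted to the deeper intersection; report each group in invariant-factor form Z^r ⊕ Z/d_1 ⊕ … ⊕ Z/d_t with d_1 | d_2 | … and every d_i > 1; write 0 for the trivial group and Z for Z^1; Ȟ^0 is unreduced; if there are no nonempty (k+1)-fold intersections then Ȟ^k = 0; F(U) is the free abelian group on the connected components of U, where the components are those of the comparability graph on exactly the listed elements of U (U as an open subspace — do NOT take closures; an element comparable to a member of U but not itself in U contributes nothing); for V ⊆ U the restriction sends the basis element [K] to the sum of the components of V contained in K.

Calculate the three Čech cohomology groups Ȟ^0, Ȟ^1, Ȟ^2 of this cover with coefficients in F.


Ȟ^0(U;F) ≅ Z^2, Ȟ^1(U;F) ≅ 0 and Ȟ^2(U;F) ≅ 0

intersection data:
  U1={{a},{c},{d},{a,d},{a,g},{c,f},{c,g},{d,e},{d,g},{a,d,g},{c,f,g},{d,e,g}} U2={{b},{d},{e},{f},{a,d},{c,f},{d,e},{d,g},{e,g},{f,g},{a,d,g},{c,f,g},{d,e,g}} U3={{e},{g},{a,g},{c,g},{d,e},{d,g},{e,g},{f,g},{a,d,g},{c,f,g},{d,e,g}} U4={{c},{c,f},{c,g},{c,f,g}}
  U12={{d},{a,d},{c,f},{d,e},{d,g},{a,d,g},{c,f,g},{d,e,g}} U13={{a,g},{c,g},{d,e},{d,g},{a,d,g},{c,f,g},{d,e,g}} U14={{c},{c,f},{c,g},{c,f,g}} U23={{e},{d,e},{d,g},{e,g},{f,g},{a,d,g},{c,f,g},{d,e,g}} U24={{c,f},{c,f,g}} U34={{c,g},{c,f,g}}
  U123={{d,e},{d,g},{a,d,g},{c,f,g},{d,e,g}} U124={{c,f},{c,f,g}} U134={{c,g},{c,f,g}} U234={{c,f,g}}
  U1234={{c,f,g}}
components per intersection:
  U1: {{a},{d},{a,d},{a,g},{d,e},{d,g},{a,d,g},{d,e,g}} {{c},{c,f},{c,g},{c,f,g}}
  U2: {{b}} {{d},{e},{a,d},{d,e},{d,g},{e,g},{a,d,g},{d,e,g}} {{f},{c,f},{f,g},{c,f,g}}
  U3: {{e},{g},{a,g},{c,g},{d,e},{d,g},{e,g},{f,g},{a,d,g},{c,f,g},{d,e,g}}
  U4: {{c},{c,f},{c,g},{c,f,g}}
  U12: {{d},{a,d},{d,e},{d,g},{a,d,g},{d,e,g}} {{c,f},{c,f,g}}
  U13: {{a,g},{d,e},{d,g},{a,d,g},{d,e,g}} {{c,g},{c,f,g}}
  U14: {{c},{c,f},{c,g},{c,f,g}}
  U23: {{e},{d,e},{d,g},{e,g},{a,d,g},{d,e,g}} {{f,g},{c,f,g}}
  U24: {{c,f},{c,f,g}}
  U34: {{c,g},{c,f,g}}
  U123: {{d,e},{d,g},{a,d,g},{d,e,g}} {{c,f,g}}
  U124: {{c,f},{c,f,g}}
  U134: {{c,g},{c,f,g}}
  U234: {{c,f,g}}
  U1234: {{c,f,g}}
C dims 7,9,5,1; δ0: rk 5, SNF 1^5; δ1: rk 4, SNF 1^4; δ2: rk 1, SNF 1^1
Ȟ^0 = (7 − 5) − 0 = 2, so Ȟ^0 ≅ Z^2
Ȟ^1 = (9 − 4) − 5 = 0, so Ȟ^1 ≅ 0
Ȟ^2 = (5 − 1) − 4 = 0, so Ȟ^2 ≅ 0


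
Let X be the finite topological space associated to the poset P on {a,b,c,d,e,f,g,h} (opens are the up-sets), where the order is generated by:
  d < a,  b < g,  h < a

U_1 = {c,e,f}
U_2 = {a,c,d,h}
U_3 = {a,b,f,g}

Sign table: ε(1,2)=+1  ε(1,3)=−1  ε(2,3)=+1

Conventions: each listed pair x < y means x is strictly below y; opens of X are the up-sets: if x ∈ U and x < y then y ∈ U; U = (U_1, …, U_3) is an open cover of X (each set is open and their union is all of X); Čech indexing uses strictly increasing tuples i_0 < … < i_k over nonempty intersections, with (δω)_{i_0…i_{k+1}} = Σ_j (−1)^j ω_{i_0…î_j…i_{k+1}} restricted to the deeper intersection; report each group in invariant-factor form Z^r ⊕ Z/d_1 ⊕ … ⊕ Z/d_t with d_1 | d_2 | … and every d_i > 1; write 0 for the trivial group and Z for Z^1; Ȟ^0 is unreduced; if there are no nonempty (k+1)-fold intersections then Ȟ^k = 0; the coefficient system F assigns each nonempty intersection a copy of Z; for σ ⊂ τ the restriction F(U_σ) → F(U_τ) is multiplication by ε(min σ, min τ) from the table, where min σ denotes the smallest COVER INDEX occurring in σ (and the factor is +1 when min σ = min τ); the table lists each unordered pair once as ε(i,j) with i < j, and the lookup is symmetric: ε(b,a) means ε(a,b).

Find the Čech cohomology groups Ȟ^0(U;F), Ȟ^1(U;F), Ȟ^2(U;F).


nonempty intersections:
  U12={c} U13={f} U23={a}
C dims 3,3; δ0: rk 3, SNF 1^2·2
Ȟ^0: (3−3)−0=0 ⇒ 0
Ȟ^1: (3−0)−3=0 plus torsion [2] ⇒ Z/2
Ȟ^2: (0−0)−0=0 ⇒ 0

Ȟ^0 = 0,  Ȟ^1 = Z/2,  Ȟ^2 = 0


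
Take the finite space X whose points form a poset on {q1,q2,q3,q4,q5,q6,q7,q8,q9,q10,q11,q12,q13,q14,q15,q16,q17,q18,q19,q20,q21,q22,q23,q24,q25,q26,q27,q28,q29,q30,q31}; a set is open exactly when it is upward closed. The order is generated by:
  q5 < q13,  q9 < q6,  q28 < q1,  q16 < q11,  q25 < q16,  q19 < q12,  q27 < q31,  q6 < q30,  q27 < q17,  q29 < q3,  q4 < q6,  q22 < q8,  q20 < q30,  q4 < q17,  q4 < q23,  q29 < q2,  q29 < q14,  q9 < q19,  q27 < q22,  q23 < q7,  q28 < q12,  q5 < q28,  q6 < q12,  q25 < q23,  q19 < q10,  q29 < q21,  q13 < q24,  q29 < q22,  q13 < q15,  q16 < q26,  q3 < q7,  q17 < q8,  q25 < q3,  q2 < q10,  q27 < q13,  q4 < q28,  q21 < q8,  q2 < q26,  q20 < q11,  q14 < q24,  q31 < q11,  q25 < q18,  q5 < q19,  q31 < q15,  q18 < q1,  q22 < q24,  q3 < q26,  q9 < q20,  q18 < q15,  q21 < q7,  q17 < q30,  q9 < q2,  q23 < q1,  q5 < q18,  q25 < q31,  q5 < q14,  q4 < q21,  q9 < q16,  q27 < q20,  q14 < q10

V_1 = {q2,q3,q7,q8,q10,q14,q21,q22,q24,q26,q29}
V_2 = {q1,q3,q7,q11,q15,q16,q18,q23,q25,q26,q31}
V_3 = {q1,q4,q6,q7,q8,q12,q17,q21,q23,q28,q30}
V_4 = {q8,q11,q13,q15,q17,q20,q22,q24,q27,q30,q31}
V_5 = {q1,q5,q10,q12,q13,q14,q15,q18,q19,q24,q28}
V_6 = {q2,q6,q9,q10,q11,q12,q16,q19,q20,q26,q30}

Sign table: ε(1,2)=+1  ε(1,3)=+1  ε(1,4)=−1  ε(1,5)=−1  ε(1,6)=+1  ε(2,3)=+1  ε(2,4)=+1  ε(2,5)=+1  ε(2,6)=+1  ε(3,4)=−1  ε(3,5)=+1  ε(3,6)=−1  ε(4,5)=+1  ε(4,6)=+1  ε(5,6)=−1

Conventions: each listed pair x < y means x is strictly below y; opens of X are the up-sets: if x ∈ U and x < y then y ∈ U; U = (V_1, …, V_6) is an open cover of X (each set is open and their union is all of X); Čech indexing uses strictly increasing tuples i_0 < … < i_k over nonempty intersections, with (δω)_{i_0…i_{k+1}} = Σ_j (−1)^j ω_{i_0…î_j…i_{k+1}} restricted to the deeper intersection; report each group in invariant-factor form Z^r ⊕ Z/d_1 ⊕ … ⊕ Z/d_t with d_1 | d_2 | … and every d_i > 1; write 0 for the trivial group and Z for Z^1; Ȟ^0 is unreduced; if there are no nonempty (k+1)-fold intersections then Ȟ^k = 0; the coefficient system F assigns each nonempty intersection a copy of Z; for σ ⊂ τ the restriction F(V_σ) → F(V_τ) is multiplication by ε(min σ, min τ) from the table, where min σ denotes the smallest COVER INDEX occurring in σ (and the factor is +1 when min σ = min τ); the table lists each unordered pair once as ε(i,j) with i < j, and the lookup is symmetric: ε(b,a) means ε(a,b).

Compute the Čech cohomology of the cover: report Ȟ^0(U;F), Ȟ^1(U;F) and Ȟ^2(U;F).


Ȟ^0 = 0, Ȟ^1 = Z/2, Ȟ^2 = Z

intersection data:
  V12={q3,q7,q26} V13={q7,q8,q21} V14={q8,q22,q24} V15={q10,q14,q24} V16={q2,q10,q26} V23={q1,q7,q23} V24={q11,q15,q31} V25={q1,q15,q18} V26={q11,q16,q26} V34={q8,q17,q30} V35={q1,q12,q28} V36={q6,q12,q30} V45={q13,q15,q24} V46={q11,q20,q30} V56={q10,q12,q19}
  V123={q7} V126={q26} V134={q8} V145={q24} V156={q10} V235={q1} V245={q15} V246={q11} V346={q30} V356={q12}
C dims 6,15,10; δ0: rk 6, SNF 1^5·2; δ1: rk 9, SNF 1^9
Ȟ^0 = (6 − 6) − 0 = 0, so Ȟ^0 ≅ 0
Ȟ^1 = (15 − 9) − 6 = 0 plus torsion [2], so Ȟ^1 ≅ Z/2
Ȟ^2 = (10 − 0) − 9 = 1, so Ȟ^2 ≅ Z


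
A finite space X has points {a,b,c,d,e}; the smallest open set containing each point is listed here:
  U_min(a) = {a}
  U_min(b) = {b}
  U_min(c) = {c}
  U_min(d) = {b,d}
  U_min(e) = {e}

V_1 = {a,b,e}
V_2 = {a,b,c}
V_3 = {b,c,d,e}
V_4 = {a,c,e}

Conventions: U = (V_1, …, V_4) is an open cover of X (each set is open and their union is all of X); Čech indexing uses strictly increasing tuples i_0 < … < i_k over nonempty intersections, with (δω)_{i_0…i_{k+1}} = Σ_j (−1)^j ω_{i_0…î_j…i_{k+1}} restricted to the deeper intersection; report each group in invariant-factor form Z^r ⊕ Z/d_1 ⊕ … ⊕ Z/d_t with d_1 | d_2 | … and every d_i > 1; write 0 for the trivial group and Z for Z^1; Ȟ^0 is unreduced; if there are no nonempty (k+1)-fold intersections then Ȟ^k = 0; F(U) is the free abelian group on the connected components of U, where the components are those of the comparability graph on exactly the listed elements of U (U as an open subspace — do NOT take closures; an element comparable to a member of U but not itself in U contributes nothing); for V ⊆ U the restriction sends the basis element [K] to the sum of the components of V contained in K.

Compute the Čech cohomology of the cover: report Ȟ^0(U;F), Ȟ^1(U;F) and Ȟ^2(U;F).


Ȟ^0 ≅ Z^4,  Ȟ^1 ≅ 0,  Ȟ^2 ≅ 0

nonempty overlaps:
  V12={a,b} V13={b,e} V14={a,e} V23={b,c} V24={a,c} V34={c,e}
  V123={b} V124={a} V134={e} V234={c}
components per intersection:
  V1: {a} {b} {e}
  V2: {a} {b} {c}
  V3: {b,d} {c} {e}
  V4: {a} {c} {e}
  V12: {a} {b}
  V13: {b} {e}
  V14: {a} {e}
  V23: {b} {c}
  V24: {a} {c}
  V34: {c} {e}
  V123: {b}
  V124: {a}
  V134: {e}
  V234: {c}
C dims 12,12,4; δ0: rk 8, SNF 1^8; δ1: rk 4, SNF 1^4
degree 0: 12−8−0 = 4 → Ȟ^0 ≅ Z^4
degree 1: 12−4−8 = 0 → Ȟ^1 ≅ 0
degree 2: 4−0−4 = 0 → Ȟ^2 ≅ 0


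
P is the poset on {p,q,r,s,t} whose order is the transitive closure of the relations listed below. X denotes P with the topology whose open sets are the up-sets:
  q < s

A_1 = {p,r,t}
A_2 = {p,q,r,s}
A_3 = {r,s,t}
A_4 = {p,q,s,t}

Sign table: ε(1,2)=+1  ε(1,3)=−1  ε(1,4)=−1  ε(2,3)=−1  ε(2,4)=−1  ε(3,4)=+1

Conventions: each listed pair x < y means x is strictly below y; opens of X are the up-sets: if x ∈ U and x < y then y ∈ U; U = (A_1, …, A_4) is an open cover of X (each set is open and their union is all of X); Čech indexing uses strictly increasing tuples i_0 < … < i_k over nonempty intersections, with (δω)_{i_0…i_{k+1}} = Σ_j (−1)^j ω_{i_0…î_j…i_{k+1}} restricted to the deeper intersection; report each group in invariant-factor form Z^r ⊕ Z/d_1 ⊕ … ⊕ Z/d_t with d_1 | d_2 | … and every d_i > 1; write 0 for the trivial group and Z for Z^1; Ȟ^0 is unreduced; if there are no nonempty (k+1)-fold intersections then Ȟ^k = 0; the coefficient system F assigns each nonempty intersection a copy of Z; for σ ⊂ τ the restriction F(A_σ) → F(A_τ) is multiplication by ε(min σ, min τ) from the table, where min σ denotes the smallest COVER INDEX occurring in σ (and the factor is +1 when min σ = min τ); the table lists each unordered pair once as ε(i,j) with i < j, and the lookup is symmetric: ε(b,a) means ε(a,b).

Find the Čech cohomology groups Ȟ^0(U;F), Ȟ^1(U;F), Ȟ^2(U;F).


Ȟ^0 = Z, Ȟ^1 = 0 and Ȟ^2 = Z

cover nerve:
  A12={p,r} A13={r,t} A14={p,t} A23={r,s} A24={p,q,s} A34={s,t}
  A123={r} A124={p} A134={t} A234={s}
C dims 4,6,4; δ0: rk 3, SNF 1^3; δ1: rk 3, SNF 1^3
Ȟ^0: (4−3)−0=1 ⇒ Z
Ȟ^1: (6−3)−3=0 ⇒ 0
Ȟ^2: (4−0)−3=1 ⇒ Z


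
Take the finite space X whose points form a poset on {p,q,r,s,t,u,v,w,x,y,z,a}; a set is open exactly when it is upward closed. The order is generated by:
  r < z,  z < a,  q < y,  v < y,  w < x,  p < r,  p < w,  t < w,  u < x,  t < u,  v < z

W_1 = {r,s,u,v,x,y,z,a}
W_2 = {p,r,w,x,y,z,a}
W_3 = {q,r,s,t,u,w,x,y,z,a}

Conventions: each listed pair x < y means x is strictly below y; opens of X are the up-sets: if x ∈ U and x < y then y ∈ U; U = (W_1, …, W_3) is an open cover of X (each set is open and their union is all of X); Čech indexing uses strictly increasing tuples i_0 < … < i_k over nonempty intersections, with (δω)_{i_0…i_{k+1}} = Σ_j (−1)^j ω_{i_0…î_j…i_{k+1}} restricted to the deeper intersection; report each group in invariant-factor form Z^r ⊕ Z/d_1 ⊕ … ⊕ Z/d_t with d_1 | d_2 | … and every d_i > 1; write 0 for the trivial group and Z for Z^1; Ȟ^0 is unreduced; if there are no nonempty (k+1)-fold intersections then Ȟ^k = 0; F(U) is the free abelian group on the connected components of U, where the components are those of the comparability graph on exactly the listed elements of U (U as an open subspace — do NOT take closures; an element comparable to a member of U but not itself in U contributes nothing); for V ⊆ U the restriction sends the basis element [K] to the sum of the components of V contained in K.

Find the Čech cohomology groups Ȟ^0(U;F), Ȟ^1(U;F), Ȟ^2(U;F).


Ȟ^0(U;F) ≅ Z^2, Ȟ^1(U;F) ≅ 0 and Ȟ^2(U;F) ≅ 0

intersection data:
  W12={r,x,y,z,a} W13={r,s,u,x,y,z,a} W23={r,w,x,y,z,a}
  W123={r,x,y,z,a}
components per intersection:
  W1: {r,v,y,z,a} {s} {u,x}
  W2: {p,r,w,x,z,a} {y}
  W3: {q,y} {r,z,a} {s} {t,u,w,x}
  W12: {r,z,a} {x} {y}
  W13: {r,z,a} {s} {u,x} {y}
  W23: {r,z,a} {w,x} {y}
  W123: {r,z,a} {x} {y}
C dims 9,10,3; δ0: rk 7, SNF 1^7; δ1: rk 3, SNF 1^3
Ȟ^0 = (9 − 7) − 0 = 2, so Ȟ^0 ≅ Z^2
Ȟ^1 = (10 − 3) − 7 = 0, so Ȟ^1 ≅ 0
Ȟ^2 = (3 − 0) − 3 = 0, so Ȟ^2 ≅ 0


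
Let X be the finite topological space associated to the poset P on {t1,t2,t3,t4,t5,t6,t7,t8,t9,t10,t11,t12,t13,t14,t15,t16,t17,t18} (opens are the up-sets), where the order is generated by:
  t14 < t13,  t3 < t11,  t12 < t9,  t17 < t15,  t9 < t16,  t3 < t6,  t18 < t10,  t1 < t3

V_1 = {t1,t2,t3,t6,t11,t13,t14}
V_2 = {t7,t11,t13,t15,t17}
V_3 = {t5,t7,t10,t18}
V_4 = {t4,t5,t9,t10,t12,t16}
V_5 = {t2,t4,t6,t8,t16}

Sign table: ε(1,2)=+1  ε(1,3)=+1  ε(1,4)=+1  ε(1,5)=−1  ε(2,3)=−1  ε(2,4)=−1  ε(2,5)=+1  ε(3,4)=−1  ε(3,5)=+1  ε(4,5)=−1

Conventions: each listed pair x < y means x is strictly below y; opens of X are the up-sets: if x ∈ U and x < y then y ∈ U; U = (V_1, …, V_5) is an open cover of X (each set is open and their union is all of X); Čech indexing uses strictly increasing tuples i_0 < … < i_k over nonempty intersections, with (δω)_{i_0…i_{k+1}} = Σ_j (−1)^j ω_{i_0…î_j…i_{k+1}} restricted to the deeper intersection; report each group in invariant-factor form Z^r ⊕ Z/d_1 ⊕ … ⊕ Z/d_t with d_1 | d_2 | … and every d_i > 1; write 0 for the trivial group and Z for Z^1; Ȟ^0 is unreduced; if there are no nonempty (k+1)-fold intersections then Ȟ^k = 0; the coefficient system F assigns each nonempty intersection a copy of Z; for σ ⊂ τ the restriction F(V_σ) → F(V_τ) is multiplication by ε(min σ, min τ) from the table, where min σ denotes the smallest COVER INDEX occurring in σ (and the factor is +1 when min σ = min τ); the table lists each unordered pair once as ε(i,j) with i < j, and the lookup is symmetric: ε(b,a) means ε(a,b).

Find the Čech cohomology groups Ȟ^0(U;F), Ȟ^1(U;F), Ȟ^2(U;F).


Ȟ^0 = Z, Ȟ^1 = Z and Ȟ^2 = 0

nonempty overlaps:
  V12={t11,t13} V15={t2,t6} V23={t7} V34={t5,t10} V45={t4,t16}
C dims 5,5; δ0: rk 4, SNF 1^4
degree 0: 5−4−0 = 1 → Ȟ^0 ≅ Z
degree 1: 5−0−4 = 1 → Ȟ^1 ≅ Z
degree 2: 0−0−0 = 0 → Ȟ^2 ≅ 0


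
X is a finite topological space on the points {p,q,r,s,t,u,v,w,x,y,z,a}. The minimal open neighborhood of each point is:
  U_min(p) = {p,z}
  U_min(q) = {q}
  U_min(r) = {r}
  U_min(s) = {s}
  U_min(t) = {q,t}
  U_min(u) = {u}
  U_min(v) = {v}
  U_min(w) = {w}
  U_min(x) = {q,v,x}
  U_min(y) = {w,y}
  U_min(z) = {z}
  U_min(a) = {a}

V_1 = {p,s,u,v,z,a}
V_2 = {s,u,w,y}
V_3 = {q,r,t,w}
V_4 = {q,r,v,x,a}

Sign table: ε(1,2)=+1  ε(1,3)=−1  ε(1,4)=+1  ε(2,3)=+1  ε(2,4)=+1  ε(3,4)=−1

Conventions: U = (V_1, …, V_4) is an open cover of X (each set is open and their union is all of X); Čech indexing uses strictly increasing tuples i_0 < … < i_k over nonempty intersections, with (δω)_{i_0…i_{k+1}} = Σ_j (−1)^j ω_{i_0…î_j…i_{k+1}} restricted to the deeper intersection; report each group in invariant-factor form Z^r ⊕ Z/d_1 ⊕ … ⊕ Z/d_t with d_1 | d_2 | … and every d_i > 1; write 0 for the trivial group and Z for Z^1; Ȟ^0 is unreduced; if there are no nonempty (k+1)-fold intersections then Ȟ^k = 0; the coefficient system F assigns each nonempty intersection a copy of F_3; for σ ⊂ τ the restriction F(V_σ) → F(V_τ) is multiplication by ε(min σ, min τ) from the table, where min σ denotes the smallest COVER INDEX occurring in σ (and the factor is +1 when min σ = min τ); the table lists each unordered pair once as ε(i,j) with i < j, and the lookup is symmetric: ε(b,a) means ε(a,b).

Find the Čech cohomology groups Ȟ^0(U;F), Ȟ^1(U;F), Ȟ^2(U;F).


intersection data:
  V12={s,u} V14={v,a} V23={w} V34={q,r}
C dims 4,4; δ0: rk_F3 4
Ȟ^0 = (4 − 4) − 0 = 0, so Ȟ^0 ≅ 0
Ȟ^1 = (4 − 0) − 4 = 0, so Ȟ^1 ≅ 0
Ȟ^2 = (0 − 0) − 0 = 0, so Ȟ^2 ≅ 0

Ȟ^0(U;F) ≅ 0, Ȟ^1(U;F) ≅ 0 and Ȟ^2(U;F) ≅ 0


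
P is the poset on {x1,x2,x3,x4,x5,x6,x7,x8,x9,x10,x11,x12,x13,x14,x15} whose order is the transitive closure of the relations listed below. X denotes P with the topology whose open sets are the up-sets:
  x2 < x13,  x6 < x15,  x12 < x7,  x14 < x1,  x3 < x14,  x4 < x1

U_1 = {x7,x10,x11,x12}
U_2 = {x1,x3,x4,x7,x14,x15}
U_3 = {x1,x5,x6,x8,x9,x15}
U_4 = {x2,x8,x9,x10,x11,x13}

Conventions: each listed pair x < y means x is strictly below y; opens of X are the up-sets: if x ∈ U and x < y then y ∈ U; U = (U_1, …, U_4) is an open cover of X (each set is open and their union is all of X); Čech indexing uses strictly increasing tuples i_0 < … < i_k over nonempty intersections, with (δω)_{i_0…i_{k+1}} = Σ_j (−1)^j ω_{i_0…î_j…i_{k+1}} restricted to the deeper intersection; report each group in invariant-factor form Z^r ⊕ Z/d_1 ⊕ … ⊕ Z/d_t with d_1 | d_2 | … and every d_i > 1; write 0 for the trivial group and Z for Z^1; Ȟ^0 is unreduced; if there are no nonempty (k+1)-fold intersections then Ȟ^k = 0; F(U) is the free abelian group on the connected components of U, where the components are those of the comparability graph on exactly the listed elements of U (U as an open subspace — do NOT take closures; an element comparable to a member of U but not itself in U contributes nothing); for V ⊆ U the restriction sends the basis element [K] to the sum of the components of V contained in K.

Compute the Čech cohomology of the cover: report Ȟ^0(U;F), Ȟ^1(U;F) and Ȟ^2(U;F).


nonempty intersections:
  U12={x7} U14={x10,x11} U23={x1,x15} U34={x8,x9}
components per intersection:
  U1: {x7,x12} {x10} {x11}
  U2: {x1,x3,x4,x14} {x7} {x15}
  U3: {x1} {x5} {x6,x15} {x8} {x9}
  U4: {x2,x13} {x8} {x9} {x10} {x11}
  U12: {x7}
  U14: {x10} {x11}
  U23: {x1} {x15}
  U34: {x8} {x9}
C dims 16,7; δ0: rk 7, SNF 1^7
Ȟ^0: (16−7)−0=9 ⇒ Z^9
Ȟ^1: (7−0)−7=0 ⇒ 0
Ȟ^2: (0−0)−0=0 ⇒ 0

Ȟ^0 ≅ Z^9; Ȟ^1 ≅ 0; Ȟ^2 ≅ 0


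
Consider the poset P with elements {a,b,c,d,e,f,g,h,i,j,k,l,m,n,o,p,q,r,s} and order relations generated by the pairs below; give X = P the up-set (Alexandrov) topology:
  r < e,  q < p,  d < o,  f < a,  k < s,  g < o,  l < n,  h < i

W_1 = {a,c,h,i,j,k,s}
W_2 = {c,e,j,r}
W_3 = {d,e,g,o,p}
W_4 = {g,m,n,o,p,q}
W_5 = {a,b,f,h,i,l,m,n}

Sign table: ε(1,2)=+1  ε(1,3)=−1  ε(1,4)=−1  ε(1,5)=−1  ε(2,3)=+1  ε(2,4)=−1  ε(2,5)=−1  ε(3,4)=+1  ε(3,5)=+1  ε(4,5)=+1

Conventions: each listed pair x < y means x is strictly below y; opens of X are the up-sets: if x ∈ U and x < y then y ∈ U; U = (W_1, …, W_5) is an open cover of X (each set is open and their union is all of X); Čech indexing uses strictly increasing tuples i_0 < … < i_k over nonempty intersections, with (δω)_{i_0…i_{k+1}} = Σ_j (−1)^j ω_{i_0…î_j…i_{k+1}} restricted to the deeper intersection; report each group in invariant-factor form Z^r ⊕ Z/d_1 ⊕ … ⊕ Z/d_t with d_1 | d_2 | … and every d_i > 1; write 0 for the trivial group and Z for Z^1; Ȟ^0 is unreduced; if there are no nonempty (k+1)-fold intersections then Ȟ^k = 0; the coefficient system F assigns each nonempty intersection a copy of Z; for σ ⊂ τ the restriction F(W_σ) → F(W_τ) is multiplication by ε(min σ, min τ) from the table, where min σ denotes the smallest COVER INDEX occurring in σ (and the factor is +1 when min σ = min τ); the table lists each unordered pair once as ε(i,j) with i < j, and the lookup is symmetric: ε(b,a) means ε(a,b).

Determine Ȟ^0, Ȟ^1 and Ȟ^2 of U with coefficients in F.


Ȟ^0(U;F) ≅ 0, Ȟ^1(U;F) ≅ Z/2, Ȟ^2(U;F) ≅ 0

nonempty overlaps:
  W12={c,j} W15={a,h,i} W23={e} W34={g,o,p} W45={m,n}
C dims 5,5; δ0: rk 5, SNF 1^4·2
degree 0: 5−5−0 = 0 → Ȟ^0 ≅ 0
degree 1: 5−0−5 = 0 plus torsion [2] → Ȟ^1 ≅ Z/2
degree 2: 0−0−0 = 0 → Ȟ^2 ≅ 0


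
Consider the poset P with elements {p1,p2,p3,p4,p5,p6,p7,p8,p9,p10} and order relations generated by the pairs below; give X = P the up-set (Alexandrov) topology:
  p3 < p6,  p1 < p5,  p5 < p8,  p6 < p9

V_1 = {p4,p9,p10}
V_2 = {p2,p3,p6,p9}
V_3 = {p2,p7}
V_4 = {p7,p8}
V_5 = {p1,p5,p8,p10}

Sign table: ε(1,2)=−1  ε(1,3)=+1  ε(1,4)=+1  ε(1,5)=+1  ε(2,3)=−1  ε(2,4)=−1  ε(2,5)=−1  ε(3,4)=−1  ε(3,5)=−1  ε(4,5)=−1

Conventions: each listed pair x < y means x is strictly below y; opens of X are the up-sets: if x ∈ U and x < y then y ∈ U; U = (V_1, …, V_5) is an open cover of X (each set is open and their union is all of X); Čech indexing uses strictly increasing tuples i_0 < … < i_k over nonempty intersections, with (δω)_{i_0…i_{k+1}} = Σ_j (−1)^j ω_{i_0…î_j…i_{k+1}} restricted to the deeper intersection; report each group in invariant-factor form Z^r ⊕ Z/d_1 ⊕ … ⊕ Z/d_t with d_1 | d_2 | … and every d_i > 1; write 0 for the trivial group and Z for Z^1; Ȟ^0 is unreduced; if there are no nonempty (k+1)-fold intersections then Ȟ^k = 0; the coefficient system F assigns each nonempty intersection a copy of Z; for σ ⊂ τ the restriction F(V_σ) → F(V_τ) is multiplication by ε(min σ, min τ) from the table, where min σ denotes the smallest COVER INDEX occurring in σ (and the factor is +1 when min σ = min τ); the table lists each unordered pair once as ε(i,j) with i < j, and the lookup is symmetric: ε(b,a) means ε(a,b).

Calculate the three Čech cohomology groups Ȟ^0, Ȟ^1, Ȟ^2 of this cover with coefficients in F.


Ȟ^0 = Z, Ȟ^1 = Z, Ȟ^2 = 0

nerve of the cover:
  V12={p9} V15={p10} V23={p2} V34={p7} V45={p8}
C dims 5,5; δ0: rk 4, SNF 1^4
Ȟ^0 = (5 − 4) − 0 = 1, so Ȟ^0 ≅ Z
Ȟ^1 = (5 − 0) − 4 = 1, so Ȟ^1 ≅ Z
Ȟ^2 = (0 − 0) − 0 = 0, so Ȟ^2 ≅ 0


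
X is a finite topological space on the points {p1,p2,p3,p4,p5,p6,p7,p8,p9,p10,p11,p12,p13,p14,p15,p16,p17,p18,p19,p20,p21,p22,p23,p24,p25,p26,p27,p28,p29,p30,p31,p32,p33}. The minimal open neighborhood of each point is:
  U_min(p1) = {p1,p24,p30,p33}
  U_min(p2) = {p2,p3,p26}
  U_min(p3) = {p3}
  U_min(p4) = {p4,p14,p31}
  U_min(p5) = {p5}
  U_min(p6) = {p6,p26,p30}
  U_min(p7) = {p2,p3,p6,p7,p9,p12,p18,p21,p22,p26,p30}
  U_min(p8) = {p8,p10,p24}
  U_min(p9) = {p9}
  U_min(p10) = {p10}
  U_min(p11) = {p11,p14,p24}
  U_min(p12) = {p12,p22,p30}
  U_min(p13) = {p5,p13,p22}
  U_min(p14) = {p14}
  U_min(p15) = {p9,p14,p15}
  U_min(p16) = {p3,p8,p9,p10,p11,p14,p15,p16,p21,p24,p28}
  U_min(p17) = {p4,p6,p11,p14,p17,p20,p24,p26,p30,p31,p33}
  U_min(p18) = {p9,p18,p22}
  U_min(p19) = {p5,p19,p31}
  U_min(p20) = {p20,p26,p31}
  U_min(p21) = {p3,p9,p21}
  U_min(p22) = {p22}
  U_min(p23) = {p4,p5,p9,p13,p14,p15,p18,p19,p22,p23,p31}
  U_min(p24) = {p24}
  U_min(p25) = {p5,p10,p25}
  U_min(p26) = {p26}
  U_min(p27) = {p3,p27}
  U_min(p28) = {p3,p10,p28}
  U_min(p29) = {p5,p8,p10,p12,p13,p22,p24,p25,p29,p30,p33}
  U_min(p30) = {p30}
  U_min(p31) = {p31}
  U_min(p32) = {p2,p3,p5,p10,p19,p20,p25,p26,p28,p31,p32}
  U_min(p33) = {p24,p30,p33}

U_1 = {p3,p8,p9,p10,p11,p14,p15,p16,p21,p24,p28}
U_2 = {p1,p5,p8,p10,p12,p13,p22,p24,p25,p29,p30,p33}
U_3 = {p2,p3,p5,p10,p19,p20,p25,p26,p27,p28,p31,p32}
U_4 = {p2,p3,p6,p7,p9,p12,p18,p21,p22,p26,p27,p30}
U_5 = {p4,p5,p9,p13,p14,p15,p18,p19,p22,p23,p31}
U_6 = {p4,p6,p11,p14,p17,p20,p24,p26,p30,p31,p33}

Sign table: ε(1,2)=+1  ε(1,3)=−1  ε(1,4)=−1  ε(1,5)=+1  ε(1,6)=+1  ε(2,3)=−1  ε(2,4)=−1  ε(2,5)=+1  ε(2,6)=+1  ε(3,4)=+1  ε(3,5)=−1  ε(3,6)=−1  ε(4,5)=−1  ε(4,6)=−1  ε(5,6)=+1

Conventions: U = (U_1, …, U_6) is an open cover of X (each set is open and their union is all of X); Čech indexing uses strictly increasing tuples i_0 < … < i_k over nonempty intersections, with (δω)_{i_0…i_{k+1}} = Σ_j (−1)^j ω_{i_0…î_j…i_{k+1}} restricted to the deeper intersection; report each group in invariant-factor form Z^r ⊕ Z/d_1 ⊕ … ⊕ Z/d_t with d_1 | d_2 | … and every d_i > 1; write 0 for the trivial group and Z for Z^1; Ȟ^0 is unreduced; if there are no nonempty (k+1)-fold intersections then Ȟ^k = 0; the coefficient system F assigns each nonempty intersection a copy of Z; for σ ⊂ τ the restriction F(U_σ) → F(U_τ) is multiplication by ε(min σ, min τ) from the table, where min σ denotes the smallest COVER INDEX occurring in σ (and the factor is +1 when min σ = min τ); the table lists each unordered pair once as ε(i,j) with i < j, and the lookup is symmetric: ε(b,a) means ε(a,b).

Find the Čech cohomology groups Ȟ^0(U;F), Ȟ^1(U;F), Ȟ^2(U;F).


nerve of the cover:
  U12={p8,p10,p24} U13={p3,p10,p28} U14={p3,p9,p21} U15={p9,p14,p15} U16={p11,p14,p24} U23={p5,p10,p25} U24={p12,p22,p30} U25={p5,p13,p22} U26={p24,p30,p33} U34={p2,p3,p26,p27} U35={p5,p19,p31} U36={p20,p26,p31} U45={p9,p18,p22} U46={p6,p26,p30} U56={p4,p14,p31}
  U123={p10} U126={p24} U134={p3} U145={p9} U156={p14} U235={p5} U245={p22} U246={p30} U346={p26} U356={p31}
C dims 6,15,10; δ0: rk 5, SNF 1^5; δ1: rk 10, SNF 1^9·2
Ȟ^0 = (6 − 5) − 0 = 1, so Ȟ^0 ≅ Z
Ȟ^1 = (15 − 10) − 5 = 0, so Ȟ^1 ≅ 0
Ȟ^2 = (10 − 0) − 10 = 0 plus torsion [2], so Ȟ^2 ≅ Z/2

Ȟ^0(U;F) ≅ Z, Ȟ^1(U;F) ≅ 0 and Ȟ^2(U;F) ≅ Z/2


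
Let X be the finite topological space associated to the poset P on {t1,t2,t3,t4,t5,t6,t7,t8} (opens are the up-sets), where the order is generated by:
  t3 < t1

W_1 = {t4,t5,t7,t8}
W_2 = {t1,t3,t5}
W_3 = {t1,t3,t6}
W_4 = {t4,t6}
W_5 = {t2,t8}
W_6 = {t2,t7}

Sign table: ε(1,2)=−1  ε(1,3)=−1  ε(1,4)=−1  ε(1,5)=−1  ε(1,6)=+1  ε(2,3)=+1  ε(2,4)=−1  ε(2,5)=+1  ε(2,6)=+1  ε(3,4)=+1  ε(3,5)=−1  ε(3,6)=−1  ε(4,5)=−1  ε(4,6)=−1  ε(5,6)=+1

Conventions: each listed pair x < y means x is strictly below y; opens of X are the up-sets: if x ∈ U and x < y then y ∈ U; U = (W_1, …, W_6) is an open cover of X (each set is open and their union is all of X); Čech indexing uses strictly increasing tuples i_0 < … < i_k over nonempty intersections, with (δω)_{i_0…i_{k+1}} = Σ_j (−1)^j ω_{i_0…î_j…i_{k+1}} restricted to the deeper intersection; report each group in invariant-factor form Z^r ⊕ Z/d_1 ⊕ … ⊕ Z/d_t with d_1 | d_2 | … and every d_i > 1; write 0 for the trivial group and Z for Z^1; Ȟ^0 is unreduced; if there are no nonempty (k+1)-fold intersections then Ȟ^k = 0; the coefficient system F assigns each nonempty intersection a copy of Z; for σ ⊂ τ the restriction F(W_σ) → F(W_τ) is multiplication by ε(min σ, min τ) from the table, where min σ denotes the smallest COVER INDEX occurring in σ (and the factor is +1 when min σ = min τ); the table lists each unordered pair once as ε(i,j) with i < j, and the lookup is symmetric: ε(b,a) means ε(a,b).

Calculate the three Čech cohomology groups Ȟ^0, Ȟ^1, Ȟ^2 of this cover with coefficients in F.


intersection data:
  W12={t5} W14={t4} W15={t8} W16={t7} W23={t1,t3} W34={t6} W56={t2}
C dims 6,7; δ0: rk 6, SNF 1^5·2
Ȟ^0 = (6 − 6) − 0 = 0, so Ȟ^0 ≅ 0
Ȟ^1 = (7 − 0) − 6 = 1 plus torsion [2], so Ȟ^1 ≅ Z ⊕ Z/2
Ȟ^2 = (0 − 0) − 0 = 0, so Ȟ^2 ≅ 0

Ȟ^0 ≅ 0, Ȟ^1 ≅ Z ⊕ Z/2 and Ȟ^2 ≅ 0


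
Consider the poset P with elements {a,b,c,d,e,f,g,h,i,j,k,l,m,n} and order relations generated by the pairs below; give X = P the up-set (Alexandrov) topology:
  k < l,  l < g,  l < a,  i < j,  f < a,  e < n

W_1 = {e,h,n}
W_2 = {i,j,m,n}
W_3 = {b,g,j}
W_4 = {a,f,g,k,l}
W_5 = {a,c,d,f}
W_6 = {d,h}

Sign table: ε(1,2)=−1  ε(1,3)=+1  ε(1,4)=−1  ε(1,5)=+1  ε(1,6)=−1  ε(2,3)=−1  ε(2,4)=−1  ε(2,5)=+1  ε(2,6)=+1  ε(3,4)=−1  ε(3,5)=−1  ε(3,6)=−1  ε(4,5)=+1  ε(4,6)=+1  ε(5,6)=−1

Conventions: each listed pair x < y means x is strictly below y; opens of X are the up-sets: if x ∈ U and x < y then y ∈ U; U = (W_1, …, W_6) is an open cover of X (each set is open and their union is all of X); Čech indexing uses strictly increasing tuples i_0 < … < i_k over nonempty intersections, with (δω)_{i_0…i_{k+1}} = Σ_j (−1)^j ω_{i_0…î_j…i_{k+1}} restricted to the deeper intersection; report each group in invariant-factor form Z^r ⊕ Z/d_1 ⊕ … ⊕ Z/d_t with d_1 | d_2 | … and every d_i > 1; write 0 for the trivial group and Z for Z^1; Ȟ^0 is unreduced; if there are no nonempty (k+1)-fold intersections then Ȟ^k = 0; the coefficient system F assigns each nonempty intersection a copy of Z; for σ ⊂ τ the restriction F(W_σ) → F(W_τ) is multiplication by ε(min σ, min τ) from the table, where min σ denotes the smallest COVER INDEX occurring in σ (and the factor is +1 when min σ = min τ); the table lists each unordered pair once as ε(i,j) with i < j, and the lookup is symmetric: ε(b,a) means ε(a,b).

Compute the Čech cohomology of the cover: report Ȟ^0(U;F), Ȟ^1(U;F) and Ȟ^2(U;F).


nerve simplices:
  W12={n} W16={h} W23={j} W34={g} W45={a,f} W56={d}
C dims 6,6; δ0: rk 6, SNF 1^5·2
degree 0: 6−6−0 = 0 → Ȟ^0 ≅ 0
degree 1: 6−0−6 = 0 plus torsion [2] → Ȟ^1 ≅ Z/2
degree 2: 0−0−0 = 0 → Ȟ^2 ≅ 0

Ȟ^0 ≅ 0, Ȟ^1 ≅ Z/2 and Ȟ^2 ≅ 0


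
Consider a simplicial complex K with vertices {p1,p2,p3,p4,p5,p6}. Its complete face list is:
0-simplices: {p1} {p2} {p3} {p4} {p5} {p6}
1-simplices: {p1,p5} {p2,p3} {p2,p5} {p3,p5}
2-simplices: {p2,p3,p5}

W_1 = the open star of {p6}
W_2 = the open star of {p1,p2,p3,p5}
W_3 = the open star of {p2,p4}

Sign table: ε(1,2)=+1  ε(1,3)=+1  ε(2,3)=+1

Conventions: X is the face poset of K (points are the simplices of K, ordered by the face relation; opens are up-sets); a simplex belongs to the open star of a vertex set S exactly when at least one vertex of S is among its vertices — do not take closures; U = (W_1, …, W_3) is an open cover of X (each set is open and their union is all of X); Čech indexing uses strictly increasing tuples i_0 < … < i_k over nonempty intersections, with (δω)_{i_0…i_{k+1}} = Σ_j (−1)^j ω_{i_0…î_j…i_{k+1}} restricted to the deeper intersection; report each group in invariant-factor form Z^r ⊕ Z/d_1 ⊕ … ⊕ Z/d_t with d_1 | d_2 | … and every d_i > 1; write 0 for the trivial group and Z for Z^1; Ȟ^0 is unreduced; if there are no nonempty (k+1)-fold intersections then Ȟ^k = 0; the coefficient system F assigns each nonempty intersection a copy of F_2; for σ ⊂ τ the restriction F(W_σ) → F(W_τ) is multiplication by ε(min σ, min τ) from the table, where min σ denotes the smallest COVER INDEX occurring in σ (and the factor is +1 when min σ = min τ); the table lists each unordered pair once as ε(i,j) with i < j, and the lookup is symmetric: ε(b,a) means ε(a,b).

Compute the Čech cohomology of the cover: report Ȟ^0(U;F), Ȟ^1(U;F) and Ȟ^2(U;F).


Ȟ^0 ≅ Z/2 ⊕ Z/2, Ȟ^1 ≅ 0 and Ȟ^2 ≅ 0

nonempty intersections:
  W1={{p6}} W2={{p1},{p2},{p3},{p5},{p1,p5},{p2,p3},{p2,p5},{p3,p5},{p2,p3,p5}} W3={{p2},{p4},{p2,p3},{p2,p5},{p2,p3,p5}}
  W23={{p2},{p2,p3},{p2,p5},{p2,p3,p5}}
C dims 3,1; δ0: rk_F2 1
Ȟ^0: (3−1)−0=2 ⇒ Z/2 ⊕ Z/2
Ȟ^1: (1−0)−1=0 ⇒ 0
Ȟ^2: (0−0)−0=0 ⇒ 0


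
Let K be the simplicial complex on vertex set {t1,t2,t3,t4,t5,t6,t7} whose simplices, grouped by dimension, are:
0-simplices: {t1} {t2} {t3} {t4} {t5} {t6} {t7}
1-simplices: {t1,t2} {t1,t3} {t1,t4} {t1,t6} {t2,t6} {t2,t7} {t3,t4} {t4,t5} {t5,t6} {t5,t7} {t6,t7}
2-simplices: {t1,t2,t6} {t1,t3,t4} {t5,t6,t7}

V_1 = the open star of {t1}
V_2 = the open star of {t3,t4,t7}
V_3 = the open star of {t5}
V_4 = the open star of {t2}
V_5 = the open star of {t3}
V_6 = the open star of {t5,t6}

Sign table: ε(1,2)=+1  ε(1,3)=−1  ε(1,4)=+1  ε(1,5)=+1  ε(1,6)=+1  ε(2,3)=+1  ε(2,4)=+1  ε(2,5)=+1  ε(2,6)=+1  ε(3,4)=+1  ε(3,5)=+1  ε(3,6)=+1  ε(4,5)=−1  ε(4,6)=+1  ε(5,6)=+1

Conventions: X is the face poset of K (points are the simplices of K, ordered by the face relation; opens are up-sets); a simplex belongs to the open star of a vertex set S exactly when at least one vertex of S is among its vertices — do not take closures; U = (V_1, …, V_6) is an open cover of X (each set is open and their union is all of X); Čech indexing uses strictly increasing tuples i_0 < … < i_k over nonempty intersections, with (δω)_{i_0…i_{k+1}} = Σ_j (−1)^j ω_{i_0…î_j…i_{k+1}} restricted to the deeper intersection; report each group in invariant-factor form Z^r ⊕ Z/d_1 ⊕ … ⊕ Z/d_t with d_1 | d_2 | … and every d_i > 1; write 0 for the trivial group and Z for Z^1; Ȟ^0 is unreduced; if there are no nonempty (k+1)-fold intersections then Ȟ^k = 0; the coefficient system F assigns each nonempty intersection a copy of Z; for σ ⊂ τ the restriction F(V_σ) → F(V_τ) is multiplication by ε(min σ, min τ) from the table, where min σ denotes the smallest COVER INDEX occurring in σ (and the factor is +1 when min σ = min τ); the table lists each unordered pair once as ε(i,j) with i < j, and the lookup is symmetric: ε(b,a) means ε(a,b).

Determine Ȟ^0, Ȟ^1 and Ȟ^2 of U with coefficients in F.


nonempty overlaps:
  V1={{t1},{t1,t2},{t1,t3},{t1,t4},{t1,t6},{t1,t2,t6},{t1,t3,t4}} V2={{t3},{t4},{t7},{t1,t3},{t1,t4},{t2,t7},{t3,t4},{t4,t5},{t5,t7},{t6,t7},{t1,t3,t4},{t5,t6,t7}} V3={{t5},{t4,t5},{t5,t6},{t5,t7},{t5,t6,t7}} V4={{t2},{t1,t2},{t2,t6},{t2,t7},{t1,t2,t6}} V5={{t3},{t1,t3},{t3,t4},{t1,t3,t4}} V6={{t5},{t6},{t1,t6},{t2,t6},{t4,t5},{t5,t6},{t5,t7},{t6,t7},{t1,t2,t6},{t5,t6,t7}}
  V12={{t1,t3},{t1,t4},{t1,t3,t4}} V14={{t1,t2},{t1,t2,t6}} V15={{t1,t3},{t1,t3,t4}} V16={{t1,t6},{t1,t2,t6}} V23={{t4,t5},{t5,t7},{t5,t6,t7}} V24={{t2,t7}} V25={{t3},{t1,t3},{t3,t4},{t1,t3,t4}} V26={{t4,t5},{t5,t7},{t6,t7},{t5,t6,t7}} V36={{t5},{t4,t5},{t5,t6},{t5,t7},{t5,t6,t7}} V46={{t2,t6},{t1,t2,t6}}
  V125={{t1,t3},{t1,t3,t4}} V146={{t1,t2,t6}} V236={{t4,t5},{t5,t7},{t5,t6,t7}}
C dims 6,10,3; δ0: rk 5, SNF 1^5; δ1: rk 3, SNF 1^3
degree 0: 6−5−0 = 1 → Ȟ^0 ≅ Z
degree 1: 10−3−5 = 2 → Ȟ^1 ≅ Z^2
degree 2: 3−0−3 = 0 → Ȟ^2 ≅ 0

Ȟ^0(U;F) ≅ Z, Ȟ^1(U;F) ≅ Z^2, Ȟ^2(U;F) ≅ 0


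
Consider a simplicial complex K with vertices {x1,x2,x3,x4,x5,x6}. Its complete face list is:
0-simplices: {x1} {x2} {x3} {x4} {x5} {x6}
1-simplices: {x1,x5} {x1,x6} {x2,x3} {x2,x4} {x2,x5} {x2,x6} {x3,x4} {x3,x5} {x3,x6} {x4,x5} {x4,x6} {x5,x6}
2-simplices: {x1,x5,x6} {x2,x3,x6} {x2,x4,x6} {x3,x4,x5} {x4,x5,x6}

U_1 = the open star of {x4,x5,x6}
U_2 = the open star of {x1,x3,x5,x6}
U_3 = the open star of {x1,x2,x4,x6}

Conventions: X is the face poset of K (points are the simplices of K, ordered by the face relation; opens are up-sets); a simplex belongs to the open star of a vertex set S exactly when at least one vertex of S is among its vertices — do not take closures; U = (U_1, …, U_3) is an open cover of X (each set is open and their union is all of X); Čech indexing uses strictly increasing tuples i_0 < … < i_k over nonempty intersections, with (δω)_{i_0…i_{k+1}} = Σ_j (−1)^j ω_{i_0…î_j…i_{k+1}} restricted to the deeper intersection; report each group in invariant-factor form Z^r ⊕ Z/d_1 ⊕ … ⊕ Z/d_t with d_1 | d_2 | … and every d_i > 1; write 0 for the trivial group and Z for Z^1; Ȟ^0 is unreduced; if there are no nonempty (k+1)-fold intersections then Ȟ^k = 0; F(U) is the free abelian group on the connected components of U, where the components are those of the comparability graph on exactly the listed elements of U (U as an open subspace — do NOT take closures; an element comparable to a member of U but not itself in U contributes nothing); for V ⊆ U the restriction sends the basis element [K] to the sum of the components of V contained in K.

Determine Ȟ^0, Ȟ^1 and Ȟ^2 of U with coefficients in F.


Ȟ^0(U;F) ≅ Z; Ȟ^1(U;F) ≅ Z; Ȟ^2(U;F) ≅ 0

nonempty intersections:
  U1={{x4},{x5},{x6},{x1,x5},{x1,x6},{x2,x4},{x2,x5},{x2,x6},{x3,x4},{x3,x5},{x3,x6},{x4,x5},{x4,x6},{x5,x6},{x1,x5,x6},{x2,x3,x6},{x2,x4,x6},{x3,x4,x5},{x4,x5,x6}} U2={{x1},{x3},{x5},{x6},{x1,x5},{x1,x6},{x2,x3},{x2,x5},{x2,x6},{x3,x4},{x3,x5},{x3,x6},{x4,x5},{x4,x6},{x5,x6},{x1,x5,x6},{x2,x3,x6},{x2,x4,x6},{x3,x4,x5},{x4,x5,x6}} U3={{x1},{x2},{x4},{x6},{x1,x5},{x1,x6},{x2,x3},{x2,x4},{x2,x5},{x2,x6},{x3,x4},{x3,x6},{x4,x5},{x4,x6},{x5,x6},{x1,x5,x6},{x2,x3,x6},{x2,x4,x6},{x3,x4,x5},{x4,x5,x6}}
  U12={{x5},{x6},{x1,x5},{x1,x6},{x2,x5},{x2,x6},{x3,x4},{x3,x5},{x3,x6},{x4,x5},{x4,x6},{x5,x6},{x1,x5,x6},{x2,x3,x6},{x2,x4,x6},{x3,x4,x5},{x4,x5,x6}} U13={{x4},{x6},{x1,x5},{x1,x6},{x2,x4},{x2,x5},{x2,x6},{x3,x4},{x3,x6},{x4,x5},{x4,x6},{x5,x6},{x1,x5,x6},{x2,x3,x6},{x2,x4,x6},{x3,x4,x5},{x4,x5,x6}} U23={{x1},{x6},{x1,x5},{x1,x6},{x2,x3},{x2,x5},{x2,x6},{x3,x4},{x3,x6},{x4,x5},{x4,x6},{x5,x6},{x1,x5,x6},{x2,x3,x6},{x2,x4,x6},{x3,x4,x5},{x4,x5,x6}}
  U123={{x6},{x1,x5},{x1,x6},{x2,x5},{x2,x6},{x3,x4},{x3,x6},{x4,x5},{x4,x6},{x5,x6},{x1,x5,x6},{x2,x3,x6},{x2,x4,x6},{x3,x4,x5},{x4,x5,x6}}
components per intersection:
  U1: {{x4},{x5},{x6},{x1,x5},{x1,x6},{x2,x4},{x2,x5},{x2,x6},{x3,x4},{x3,x5},{x3,x6},{x4,x5},{x4,x6},{x5,x6},{x1,x5,x6},{x2,x3,x6},{x2,x4,x6},{x3,x4,x5},{x4,x5,x6}}
  U2: {{x1},{x3},{x5},{x6},{x1,x5},{x1,x6},{x2,x3},{x2,x5},{x2,x6},{x3,x4},{x3,x5},{x3,x6},{x4,x5},{x4,x6},{x5,x6},{x1,x5,x6},{x2,x3,x6},{x2,x4,x6},{x3,x4,x5},{x4,x5,x6}}
  U3: {{x1},{x2},{x4},{x6},{x1,x5},{x1,x6},{x2,x3},{x2,x4},{x2,x5},{x2,x6},{x3,x4},{x3,x6},{x4,x5},{x4,x6},{x5,x6},{x1,x5,x6},{x2,x3,x6},{x2,x4,x6},{x3,x4,x5},{x4,x5,x6}}
  U12: {{x5},{x6},{x1,x5},{x1,x6},{x2,x5},{x2,x6},{x3,x4},{x3,x5},{x3,x6},{x4,x5},{x4,x6},{x5,x6},{x1,x5,x6},{x2,x3,x6},{x2,x4,x6},{x3,x4,x5},{x4,x5,x6}}
  U13: {{x4},{x6},{x1,x5},{x1,x6},{x2,x4},{x2,x6},{x3,x4},{x3,x6},{x4,x5},{x4,x6},{x5,x6},{x1,x5,x6},{x2,x3,x6},{x2,x4,x6},{x3,x4,x5},{x4,x5,x6}} {{x2,x5}}
  U23: {{x1},{x6},{x1,x5},{x1,x6},{x2,x3},{x2,x6},{x3,x4},{x3,x6},{x4,x5},{x4,x6},{x5,x6},{x1,x5,x6},{x2,x3,x6},{x2,x4,x6},{x3,x4,x5},{x4,x5,x6}} {{x2,x5}}
  U123: {{x6},{x1,x5},{x1,x6},{x2,x6},{x3,x4},{x3,x6},{x4,x5},{x4,x6},{x5,x6},{x1,x5,x6},{x2,x3,x6},{x2,x4,x6},{x3,x4,x5},{x4,x5,x6}} {{x2,x5}}
C dims 3,5,2; δ0: rk 2, SNF 1^2; δ1: rk 2, SNF 1^2
Ȟ^0: (3−2)−0=1 ⇒ Z
Ȟ^1: (5−2)−2=1 ⇒ Z
Ȟ^2: (2−0)−2=0 ⇒ 0
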